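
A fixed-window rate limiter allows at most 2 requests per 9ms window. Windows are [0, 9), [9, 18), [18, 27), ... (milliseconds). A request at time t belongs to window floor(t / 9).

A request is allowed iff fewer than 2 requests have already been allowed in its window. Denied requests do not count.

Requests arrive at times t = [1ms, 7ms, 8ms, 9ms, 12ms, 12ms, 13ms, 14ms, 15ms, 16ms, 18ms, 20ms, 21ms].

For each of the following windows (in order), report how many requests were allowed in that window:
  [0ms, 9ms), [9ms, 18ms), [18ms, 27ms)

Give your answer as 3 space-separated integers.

Processing requests:
  req#1 t=1ms (window 0): ALLOW
  req#2 t=7ms (window 0): ALLOW
  req#3 t=8ms (window 0): DENY
  req#4 t=9ms (window 1): ALLOW
  req#5 t=12ms (window 1): ALLOW
  req#6 t=12ms (window 1): DENY
  req#7 t=13ms (window 1): DENY
  req#8 t=14ms (window 1): DENY
  req#9 t=15ms (window 1): DENY
  req#10 t=16ms (window 1): DENY
  req#11 t=18ms (window 2): ALLOW
  req#12 t=20ms (window 2): ALLOW
  req#13 t=21ms (window 2): DENY

Allowed counts by window: 2 2 2

Answer: 2 2 2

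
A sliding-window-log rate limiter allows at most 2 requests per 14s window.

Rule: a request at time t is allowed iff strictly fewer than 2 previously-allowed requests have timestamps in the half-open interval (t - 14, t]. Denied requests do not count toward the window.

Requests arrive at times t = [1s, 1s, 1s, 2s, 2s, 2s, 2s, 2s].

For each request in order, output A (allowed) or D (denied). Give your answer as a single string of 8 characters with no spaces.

Answer: AADDDDDD

Derivation:
Tracking allowed requests in the window:
  req#1 t=1s: ALLOW
  req#2 t=1s: ALLOW
  req#3 t=1s: DENY
  req#4 t=2s: DENY
  req#5 t=2s: DENY
  req#6 t=2s: DENY
  req#7 t=2s: DENY
  req#8 t=2s: DENY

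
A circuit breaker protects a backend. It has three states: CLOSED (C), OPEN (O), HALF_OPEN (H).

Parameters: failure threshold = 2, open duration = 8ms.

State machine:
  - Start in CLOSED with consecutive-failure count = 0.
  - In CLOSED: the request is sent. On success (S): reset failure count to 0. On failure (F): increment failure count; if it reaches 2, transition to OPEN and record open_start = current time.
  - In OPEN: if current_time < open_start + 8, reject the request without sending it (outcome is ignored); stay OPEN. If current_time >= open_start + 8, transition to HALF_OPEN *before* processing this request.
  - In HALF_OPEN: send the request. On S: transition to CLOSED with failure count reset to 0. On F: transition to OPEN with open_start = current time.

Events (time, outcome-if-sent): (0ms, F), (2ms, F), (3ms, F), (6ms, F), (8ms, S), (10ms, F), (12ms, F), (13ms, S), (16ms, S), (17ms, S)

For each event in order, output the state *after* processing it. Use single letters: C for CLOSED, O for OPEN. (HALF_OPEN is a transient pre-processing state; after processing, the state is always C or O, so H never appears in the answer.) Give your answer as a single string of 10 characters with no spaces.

Answer: COOOOOOOOO

Derivation:
State after each event:
  event#1 t=0ms outcome=F: state=CLOSED
  event#2 t=2ms outcome=F: state=OPEN
  event#3 t=3ms outcome=F: state=OPEN
  event#4 t=6ms outcome=F: state=OPEN
  event#5 t=8ms outcome=S: state=OPEN
  event#6 t=10ms outcome=F: state=OPEN
  event#7 t=12ms outcome=F: state=OPEN
  event#8 t=13ms outcome=S: state=OPEN
  event#9 t=16ms outcome=S: state=OPEN
  event#10 t=17ms outcome=S: state=OPEN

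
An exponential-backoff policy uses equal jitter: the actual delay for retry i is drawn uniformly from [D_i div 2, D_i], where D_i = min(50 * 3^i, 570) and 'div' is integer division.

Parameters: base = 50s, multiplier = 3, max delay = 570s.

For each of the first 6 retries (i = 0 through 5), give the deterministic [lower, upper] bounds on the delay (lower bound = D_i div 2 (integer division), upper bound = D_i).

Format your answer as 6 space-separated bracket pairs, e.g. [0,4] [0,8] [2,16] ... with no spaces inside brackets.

Answer: [25,50] [75,150] [225,450] [285,570] [285,570] [285,570]

Derivation:
Computing bounds per retry:
  i=0: D_i=min(50*3^0,570)=50, bounds=[25,50]
  i=1: D_i=min(50*3^1,570)=150, bounds=[75,150]
  i=2: D_i=min(50*3^2,570)=450, bounds=[225,450]
  i=3: D_i=min(50*3^3,570)=570, bounds=[285,570]
  i=4: D_i=min(50*3^4,570)=570, bounds=[285,570]
  i=5: D_i=min(50*3^5,570)=570, bounds=[285,570]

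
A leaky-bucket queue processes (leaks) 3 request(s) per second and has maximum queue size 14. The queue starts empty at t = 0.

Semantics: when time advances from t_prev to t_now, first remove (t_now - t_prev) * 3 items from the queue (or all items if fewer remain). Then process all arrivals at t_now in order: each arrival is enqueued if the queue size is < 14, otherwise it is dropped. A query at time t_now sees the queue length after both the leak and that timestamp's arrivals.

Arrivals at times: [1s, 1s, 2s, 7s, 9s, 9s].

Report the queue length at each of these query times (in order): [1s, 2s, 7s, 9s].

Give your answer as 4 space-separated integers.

Queue lengths at query times:
  query t=1s: backlog = 2
  query t=2s: backlog = 1
  query t=7s: backlog = 1
  query t=9s: backlog = 2

Answer: 2 1 1 2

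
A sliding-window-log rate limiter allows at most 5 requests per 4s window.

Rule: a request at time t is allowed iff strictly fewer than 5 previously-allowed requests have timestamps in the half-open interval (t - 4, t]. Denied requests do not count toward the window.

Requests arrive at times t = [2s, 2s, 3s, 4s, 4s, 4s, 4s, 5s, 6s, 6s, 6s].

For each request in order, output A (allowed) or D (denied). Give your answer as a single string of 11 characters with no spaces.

Tracking allowed requests in the window:
  req#1 t=2s: ALLOW
  req#2 t=2s: ALLOW
  req#3 t=3s: ALLOW
  req#4 t=4s: ALLOW
  req#5 t=4s: ALLOW
  req#6 t=4s: DENY
  req#7 t=4s: DENY
  req#8 t=5s: DENY
  req#9 t=6s: ALLOW
  req#10 t=6s: ALLOW
  req#11 t=6s: DENY

Answer: AAAAADDDAAD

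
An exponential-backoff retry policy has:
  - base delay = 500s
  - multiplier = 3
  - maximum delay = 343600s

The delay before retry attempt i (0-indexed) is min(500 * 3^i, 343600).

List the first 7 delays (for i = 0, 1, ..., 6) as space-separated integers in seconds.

Answer: 500 1500 4500 13500 40500 121500 343600

Derivation:
Computing each delay:
  i=0: min(500*3^0, 343600) = 500
  i=1: min(500*3^1, 343600) = 1500
  i=2: min(500*3^2, 343600) = 4500
  i=3: min(500*3^3, 343600) = 13500
  i=4: min(500*3^4, 343600) = 40500
  i=5: min(500*3^5, 343600) = 121500
  i=6: min(500*3^6, 343600) = 343600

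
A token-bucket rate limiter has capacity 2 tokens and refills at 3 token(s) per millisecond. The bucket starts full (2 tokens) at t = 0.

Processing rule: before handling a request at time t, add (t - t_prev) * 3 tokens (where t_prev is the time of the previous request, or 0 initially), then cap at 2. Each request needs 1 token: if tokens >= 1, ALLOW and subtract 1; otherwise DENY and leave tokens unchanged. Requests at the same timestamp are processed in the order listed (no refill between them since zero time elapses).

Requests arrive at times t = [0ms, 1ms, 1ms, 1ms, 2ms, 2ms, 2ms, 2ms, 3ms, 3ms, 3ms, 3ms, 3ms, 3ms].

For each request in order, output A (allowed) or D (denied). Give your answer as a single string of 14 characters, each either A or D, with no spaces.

Simulating step by step:
  req#1 t=0ms: ALLOW
  req#2 t=1ms: ALLOW
  req#3 t=1ms: ALLOW
  req#4 t=1ms: DENY
  req#5 t=2ms: ALLOW
  req#6 t=2ms: ALLOW
  req#7 t=2ms: DENY
  req#8 t=2ms: DENY
  req#9 t=3ms: ALLOW
  req#10 t=3ms: ALLOW
  req#11 t=3ms: DENY
  req#12 t=3ms: DENY
  req#13 t=3ms: DENY
  req#14 t=3ms: DENY

Answer: AAADAADDAADDDD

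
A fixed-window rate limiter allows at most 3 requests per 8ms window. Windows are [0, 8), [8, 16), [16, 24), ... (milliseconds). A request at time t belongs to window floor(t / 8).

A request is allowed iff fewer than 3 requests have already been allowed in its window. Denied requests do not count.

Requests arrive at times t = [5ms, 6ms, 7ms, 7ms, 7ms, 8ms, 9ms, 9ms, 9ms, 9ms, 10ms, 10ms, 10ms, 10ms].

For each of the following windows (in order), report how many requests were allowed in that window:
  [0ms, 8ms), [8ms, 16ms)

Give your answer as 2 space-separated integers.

Answer: 3 3

Derivation:
Processing requests:
  req#1 t=5ms (window 0): ALLOW
  req#2 t=6ms (window 0): ALLOW
  req#3 t=7ms (window 0): ALLOW
  req#4 t=7ms (window 0): DENY
  req#5 t=7ms (window 0): DENY
  req#6 t=8ms (window 1): ALLOW
  req#7 t=9ms (window 1): ALLOW
  req#8 t=9ms (window 1): ALLOW
  req#9 t=9ms (window 1): DENY
  req#10 t=9ms (window 1): DENY
  req#11 t=10ms (window 1): DENY
  req#12 t=10ms (window 1): DENY
  req#13 t=10ms (window 1): DENY
  req#14 t=10ms (window 1): DENY

Allowed counts by window: 3 3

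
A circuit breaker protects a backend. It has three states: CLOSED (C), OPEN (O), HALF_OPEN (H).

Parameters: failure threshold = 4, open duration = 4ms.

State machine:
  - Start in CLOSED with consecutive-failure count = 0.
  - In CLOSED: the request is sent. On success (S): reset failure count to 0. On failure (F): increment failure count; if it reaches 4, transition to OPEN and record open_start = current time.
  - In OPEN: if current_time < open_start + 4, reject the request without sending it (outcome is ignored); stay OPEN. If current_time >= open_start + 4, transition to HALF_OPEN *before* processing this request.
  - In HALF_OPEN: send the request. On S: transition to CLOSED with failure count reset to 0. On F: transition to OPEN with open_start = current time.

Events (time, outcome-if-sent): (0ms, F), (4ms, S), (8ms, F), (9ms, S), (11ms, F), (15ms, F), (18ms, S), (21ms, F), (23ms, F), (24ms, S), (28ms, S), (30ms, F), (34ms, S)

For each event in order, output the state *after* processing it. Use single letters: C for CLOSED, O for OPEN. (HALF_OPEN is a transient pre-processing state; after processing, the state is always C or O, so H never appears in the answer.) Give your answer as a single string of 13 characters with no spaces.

State after each event:
  event#1 t=0ms outcome=F: state=CLOSED
  event#2 t=4ms outcome=S: state=CLOSED
  event#3 t=8ms outcome=F: state=CLOSED
  event#4 t=9ms outcome=S: state=CLOSED
  event#5 t=11ms outcome=F: state=CLOSED
  event#6 t=15ms outcome=F: state=CLOSED
  event#7 t=18ms outcome=S: state=CLOSED
  event#8 t=21ms outcome=F: state=CLOSED
  event#9 t=23ms outcome=F: state=CLOSED
  event#10 t=24ms outcome=S: state=CLOSED
  event#11 t=28ms outcome=S: state=CLOSED
  event#12 t=30ms outcome=F: state=CLOSED
  event#13 t=34ms outcome=S: state=CLOSED

Answer: CCCCCCCCCCCCC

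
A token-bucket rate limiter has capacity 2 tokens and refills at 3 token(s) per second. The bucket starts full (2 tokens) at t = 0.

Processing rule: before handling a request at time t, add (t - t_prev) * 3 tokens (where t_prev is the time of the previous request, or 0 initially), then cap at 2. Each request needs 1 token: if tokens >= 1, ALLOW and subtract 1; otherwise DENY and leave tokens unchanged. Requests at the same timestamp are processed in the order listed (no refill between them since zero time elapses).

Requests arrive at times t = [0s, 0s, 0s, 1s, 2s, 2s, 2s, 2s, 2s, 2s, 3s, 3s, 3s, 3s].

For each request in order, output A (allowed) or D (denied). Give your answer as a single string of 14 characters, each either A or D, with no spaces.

Simulating step by step:
  req#1 t=0s: ALLOW
  req#2 t=0s: ALLOW
  req#3 t=0s: DENY
  req#4 t=1s: ALLOW
  req#5 t=2s: ALLOW
  req#6 t=2s: ALLOW
  req#7 t=2s: DENY
  req#8 t=2s: DENY
  req#9 t=2s: DENY
  req#10 t=2s: DENY
  req#11 t=3s: ALLOW
  req#12 t=3s: ALLOW
  req#13 t=3s: DENY
  req#14 t=3s: DENY

Answer: AADAAADDDDAADD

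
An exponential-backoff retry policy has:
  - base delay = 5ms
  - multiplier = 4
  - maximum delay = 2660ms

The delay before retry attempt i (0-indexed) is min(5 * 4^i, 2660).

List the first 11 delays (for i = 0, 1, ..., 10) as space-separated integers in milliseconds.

Computing each delay:
  i=0: min(5*4^0, 2660) = 5
  i=1: min(5*4^1, 2660) = 20
  i=2: min(5*4^2, 2660) = 80
  i=3: min(5*4^3, 2660) = 320
  i=4: min(5*4^4, 2660) = 1280
  i=5: min(5*4^5, 2660) = 2660
  i=6: min(5*4^6, 2660) = 2660
  i=7: min(5*4^7, 2660) = 2660
  i=8: min(5*4^8, 2660) = 2660
  i=9: min(5*4^9, 2660) = 2660
  i=10: min(5*4^10, 2660) = 2660

Answer: 5 20 80 320 1280 2660 2660 2660 2660 2660 2660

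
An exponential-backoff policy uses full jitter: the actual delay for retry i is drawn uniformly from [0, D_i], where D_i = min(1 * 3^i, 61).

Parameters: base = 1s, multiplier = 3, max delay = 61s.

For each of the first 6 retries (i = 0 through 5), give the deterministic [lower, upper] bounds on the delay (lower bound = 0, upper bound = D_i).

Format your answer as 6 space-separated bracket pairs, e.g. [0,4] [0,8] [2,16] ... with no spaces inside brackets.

Answer: [0,1] [0,3] [0,9] [0,27] [0,61] [0,61]

Derivation:
Computing bounds per retry:
  i=0: D_i=min(1*3^0,61)=1, bounds=[0,1]
  i=1: D_i=min(1*3^1,61)=3, bounds=[0,3]
  i=2: D_i=min(1*3^2,61)=9, bounds=[0,9]
  i=3: D_i=min(1*3^3,61)=27, bounds=[0,27]
  i=4: D_i=min(1*3^4,61)=61, bounds=[0,61]
  i=5: D_i=min(1*3^5,61)=61, bounds=[0,61]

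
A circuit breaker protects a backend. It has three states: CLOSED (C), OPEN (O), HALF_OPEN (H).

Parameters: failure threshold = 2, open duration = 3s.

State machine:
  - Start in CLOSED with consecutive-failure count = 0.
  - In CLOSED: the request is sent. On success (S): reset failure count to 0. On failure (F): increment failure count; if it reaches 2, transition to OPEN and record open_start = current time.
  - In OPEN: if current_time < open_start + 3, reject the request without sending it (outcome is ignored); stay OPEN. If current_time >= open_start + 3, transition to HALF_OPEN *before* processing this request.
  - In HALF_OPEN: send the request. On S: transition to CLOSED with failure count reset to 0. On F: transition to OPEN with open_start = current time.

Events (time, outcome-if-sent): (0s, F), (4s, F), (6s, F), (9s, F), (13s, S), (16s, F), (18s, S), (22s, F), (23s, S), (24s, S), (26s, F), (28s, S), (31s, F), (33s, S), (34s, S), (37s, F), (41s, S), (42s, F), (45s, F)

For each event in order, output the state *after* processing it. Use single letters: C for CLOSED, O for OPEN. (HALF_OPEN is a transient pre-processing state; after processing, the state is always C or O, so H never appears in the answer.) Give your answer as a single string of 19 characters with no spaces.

Answer: COOOCCCCCCCCCCCCCCO

Derivation:
State after each event:
  event#1 t=0s outcome=F: state=CLOSED
  event#2 t=4s outcome=F: state=OPEN
  event#3 t=6s outcome=F: state=OPEN
  event#4 t=9s outcome=F: state=OPEN
  event#5 t=13s outcome=S: state=CLOSED
  event#6 t=16s outcome=F: state=CLOSED
  event#7 t=18s outcome=S: state=CLOSED
  event#8 t=22s outcome=F: state=CLOSED
  event#9 t=23s outcome=S: state=CLOSED
  event#10 t=24s outcome=S: state=CLOSED
  event#11 t=26s outcome=F: state=CLOSED
  event#12 t=28s outcome=S: state=CLOSED
  event#13 t=31s outcome=F: state=CLOSED
  event#14 t=33s outcome=S: state=CLOSED
  event#15 t=34s outcome=S: state=CLOSED
  event#16 t=37s outcome=F: state=CLOSED
  event#17 t=41s outcome=S: state=CLOSED
  event#18 t=42s outcome=F: state=CLOSED
  event#19 t=45s outcome=F: state=OPEN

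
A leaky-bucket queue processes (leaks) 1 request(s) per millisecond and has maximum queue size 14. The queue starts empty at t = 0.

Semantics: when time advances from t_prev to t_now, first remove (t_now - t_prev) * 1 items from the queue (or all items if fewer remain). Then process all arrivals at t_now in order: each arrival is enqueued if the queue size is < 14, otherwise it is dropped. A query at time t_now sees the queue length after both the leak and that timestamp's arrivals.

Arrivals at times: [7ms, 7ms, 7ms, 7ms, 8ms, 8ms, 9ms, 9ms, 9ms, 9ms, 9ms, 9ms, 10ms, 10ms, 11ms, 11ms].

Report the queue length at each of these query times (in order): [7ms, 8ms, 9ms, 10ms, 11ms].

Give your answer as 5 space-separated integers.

Queue lengths at query times:
  query t=7ms: backlog = 4
  query t=8ms: backlog = 5
  query t=9ms: backlog = 10
  query t=10ms: backlog = 11
  query t=11ms: backlog = 12

Answer: 4 5 10 11 12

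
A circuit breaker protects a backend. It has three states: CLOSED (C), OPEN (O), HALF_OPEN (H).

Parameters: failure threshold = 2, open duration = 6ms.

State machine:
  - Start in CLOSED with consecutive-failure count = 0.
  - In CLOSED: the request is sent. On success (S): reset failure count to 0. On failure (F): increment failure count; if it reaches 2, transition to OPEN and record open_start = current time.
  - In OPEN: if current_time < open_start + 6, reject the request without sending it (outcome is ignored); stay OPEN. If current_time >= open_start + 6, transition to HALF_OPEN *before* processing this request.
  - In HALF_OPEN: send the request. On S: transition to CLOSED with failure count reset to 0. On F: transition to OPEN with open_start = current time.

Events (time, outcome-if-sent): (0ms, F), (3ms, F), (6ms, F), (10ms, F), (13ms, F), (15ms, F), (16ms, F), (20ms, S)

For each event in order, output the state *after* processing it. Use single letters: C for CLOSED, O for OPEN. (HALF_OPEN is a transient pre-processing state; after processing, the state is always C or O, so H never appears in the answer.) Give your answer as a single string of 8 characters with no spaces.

Answer: COOOOOOO

Derivation:
State after each event:
  event#1 t=0ms outcome=F: state=CLOSED
  event#2 t=3ms outcome=F: state=OPEN
  event#3 t=6ms outcome=F: state=OPEN
  event#4 t=10ms outcome=F: state=OPEN
  event#5 t=13ms outcome=F: state=OPEN
  event#6 t=15ms outcome=F: state=OPEN
  event#7 t=16ms outcome=F: state=OPEN
  event#8 t=20ms outcome=S: state=OPEN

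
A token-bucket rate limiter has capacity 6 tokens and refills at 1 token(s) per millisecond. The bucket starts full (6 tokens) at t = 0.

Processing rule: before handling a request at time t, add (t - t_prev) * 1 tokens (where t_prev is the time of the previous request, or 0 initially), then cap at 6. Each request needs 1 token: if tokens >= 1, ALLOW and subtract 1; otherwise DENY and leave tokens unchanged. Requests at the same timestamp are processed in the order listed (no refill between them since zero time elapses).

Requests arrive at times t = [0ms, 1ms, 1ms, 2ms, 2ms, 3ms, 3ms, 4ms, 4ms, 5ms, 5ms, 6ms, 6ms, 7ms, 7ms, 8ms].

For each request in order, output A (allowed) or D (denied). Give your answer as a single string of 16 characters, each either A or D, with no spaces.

Answer: AAAAAAAAAAAADADA

Derivation:
Simulating step by step:
  req#1 t=0ms: ALLOW
  req#2 t=1ms: ALLOW
  req#3 t=1ms: ALLOW
  req#4 t=2ms: ALLOW
  req#5 t=2ms: ALLOW
  req#6 t=3ms: ALLOW
  req#7 t=3ms: ALLOW
  req#8 t=4ms: ALLOW
  req#9 t=4ms: ALLOW
  req#10 t=5ms: ALLOW
  req#11 t=5ms: ALLOW
  req#12 t=6ms: ALLOW
  req#13 t=6ms: DENY
  req#14 t=7ms: ALLOW
  req#15 t=7ms: DENY
  req#16 t=8ms: ALLOW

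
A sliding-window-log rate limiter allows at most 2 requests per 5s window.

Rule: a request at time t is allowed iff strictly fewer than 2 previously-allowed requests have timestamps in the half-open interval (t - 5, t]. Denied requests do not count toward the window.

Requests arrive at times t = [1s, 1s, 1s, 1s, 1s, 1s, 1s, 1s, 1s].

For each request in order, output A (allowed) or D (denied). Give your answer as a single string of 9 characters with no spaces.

Answer: AADDDDDDD

Derivation:
Tracking allowed requests in the window:
  req#1 t=1s: ALLOW
  req#2 t=1s: ALLOW
  req#3 t=1s: DENY
  req#4 t=1s: DENY
  req#5 t=1s: DENY
  req#6 t=1s: DENY
  req#7 t=1s: DENY
  req#8 t=1s: DENY
  req#9 t=1s: DENY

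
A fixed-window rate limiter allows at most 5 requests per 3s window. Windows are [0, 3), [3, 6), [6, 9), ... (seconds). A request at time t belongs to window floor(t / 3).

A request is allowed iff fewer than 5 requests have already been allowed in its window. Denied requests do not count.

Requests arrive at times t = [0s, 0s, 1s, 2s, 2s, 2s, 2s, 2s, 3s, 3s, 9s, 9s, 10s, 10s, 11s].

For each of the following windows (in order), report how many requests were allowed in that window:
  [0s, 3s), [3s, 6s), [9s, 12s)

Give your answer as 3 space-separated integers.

Answer: 5 2 5

Derivation:
Processing requests:
  req#1 t=0s (window 0): ALLOW
  req#2 t=0s (window 0): ALLOW
  req#3 t=1s (window 0): ALLOW
  req#4 t=2s (window 0): ALLOW
  req#5 t=2s (window 0): ALLOW
  req#6 t=2s (window 0): DENY
  req#7 t=2s (window 0): DENY
  req#8 t=2s (window 0): DENY
  req#9 t=3s (window 1): ALLOW
  req#10 t=3s (window 1): ALLOW
  req#11 t=9s (window 3): ALLOW
  req#12 t=9s (window 3): ALLOW
  req#13 t=10s (window 3): ALLOW
  req#14 t=10s (window 3): ALLOW
  req#15 t=11s (window 3): ALLOW

Allowed counts by window: 5 2 5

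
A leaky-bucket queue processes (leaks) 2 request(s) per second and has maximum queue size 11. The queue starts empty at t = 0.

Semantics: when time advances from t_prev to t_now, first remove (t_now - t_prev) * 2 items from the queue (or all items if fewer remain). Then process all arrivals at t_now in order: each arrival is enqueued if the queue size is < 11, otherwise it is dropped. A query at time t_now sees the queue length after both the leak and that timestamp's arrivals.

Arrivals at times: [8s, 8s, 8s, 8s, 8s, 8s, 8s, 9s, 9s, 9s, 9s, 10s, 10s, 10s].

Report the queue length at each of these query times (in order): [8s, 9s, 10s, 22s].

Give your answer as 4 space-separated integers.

Queue lengths at query times:
  query t=8s: backlog = 7
  query t=9s: backlog = 9
  query t=10s: backlog = 10
  query t=22s: backlog = 0

Answer: 7 9 10 0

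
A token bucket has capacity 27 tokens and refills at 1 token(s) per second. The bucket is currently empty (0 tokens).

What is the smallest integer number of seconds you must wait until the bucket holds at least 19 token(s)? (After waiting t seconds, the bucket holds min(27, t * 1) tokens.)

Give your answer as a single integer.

Answer: 19

Derivation:
Need t * 1 >= 19, so t >= 19/1.
Smallest integer t = ceil(19/1) = 19.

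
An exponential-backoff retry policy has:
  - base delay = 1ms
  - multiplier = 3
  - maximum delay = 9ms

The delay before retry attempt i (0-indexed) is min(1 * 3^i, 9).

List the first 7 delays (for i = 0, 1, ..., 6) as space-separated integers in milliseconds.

Computing each delay:
  i=0: min(1*3^0, 9) = 1
  i=1: min(1*3^1, 9) = 3
  i=2: min(1*3^2, 9) = 9
  i=3: min(1*3^3, 9) = 9
  i=4: min(1*3^4, 9) = 9
  i=5: min(1*3^5, 9) = 9
  i=6: min(1*3^6, 9) = 9

Answer: 1 3 9 9 9 9 9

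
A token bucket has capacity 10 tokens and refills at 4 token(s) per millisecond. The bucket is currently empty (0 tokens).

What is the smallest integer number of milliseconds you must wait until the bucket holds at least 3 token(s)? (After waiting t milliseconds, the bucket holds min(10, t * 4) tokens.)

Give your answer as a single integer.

Answer: 1

Derivation:
Need t * 4 >= 3, so t >= 3/4.
Smallest integer t = ceil(3/4) = 1.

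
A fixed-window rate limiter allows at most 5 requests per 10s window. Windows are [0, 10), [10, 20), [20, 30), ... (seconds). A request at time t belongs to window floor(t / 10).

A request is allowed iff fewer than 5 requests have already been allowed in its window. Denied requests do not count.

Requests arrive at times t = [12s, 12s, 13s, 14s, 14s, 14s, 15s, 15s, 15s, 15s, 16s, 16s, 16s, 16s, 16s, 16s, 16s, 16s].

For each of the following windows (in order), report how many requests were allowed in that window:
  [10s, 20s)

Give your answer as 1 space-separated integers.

Answer: 5

Derivation:
Processing requests:
  req#1 t=12s (window 1): ALLOW
  req#2 t=12s (window 1): ALLOW
  req#3 t=13s (window 1): ALLOW
  req#4 t=14s (window 1): ALLOW
  req#5 t=14s (window 1): ALLOW
  req#6 t=14s (window 1): DENY
  req#7 t=15s (window 1): DENY
  req#8 t=15s (window 1): DENY
  req#9 t=15s (window 1): DENY
  req#10 t=15s (window 1): DENY
  req#11 t=16s (window 1): DENY
  req#12 t=16s (window 1): DENY
  req#13 t=16s (window 1): DENY
  req#14 t=16s (window 1): DENY
  req#15 t=16s (window 1): DENY
  req#16 t=16s (window 1): DENY
  req#17 t=16s (window 1): DENY
  req#18 t=16s (window 1): DENY

Allowed counts by window: 5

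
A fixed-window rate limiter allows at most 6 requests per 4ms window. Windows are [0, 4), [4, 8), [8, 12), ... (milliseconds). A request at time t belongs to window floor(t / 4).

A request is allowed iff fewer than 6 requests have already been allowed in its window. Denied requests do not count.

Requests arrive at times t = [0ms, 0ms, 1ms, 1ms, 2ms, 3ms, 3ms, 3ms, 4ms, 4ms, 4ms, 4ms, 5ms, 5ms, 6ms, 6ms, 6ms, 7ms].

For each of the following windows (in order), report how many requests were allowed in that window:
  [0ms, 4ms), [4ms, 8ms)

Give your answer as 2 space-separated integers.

Answer: 6 6

Derivation:
Processing requests:
  req#1 t=0ms (window 0): ALLOW
  req#2 t=0ms (window 0): ALLOW
  req#3 t=1ms (window 0): ALLOW
  req#4 t=1ms (window 0): ALLOW
  req#5 t=2ms (window 0): ALLOW
  req#6 t=3ms (window 0): ALLOW
  req#7 t=3ms (window 0): DENY
  req#8 t=3ms (window 0): DENY
  req#9 t=4ms (window 1): ALLOW
  req#10 t=4ms (window 1): ALLOW
  req#11 t=4ms (window 1): ALLOW
  req#12 t=4ms (window 1): ALLOW
  req#13 t=5ms (window 1): ALLOW
  req#14 t=5ms (window 1): ALLOW
  req#15 t=6ms (window 1): DENY
  req#16 t=6ms (window 1): DENY
  req#17 t=6ms (window 1): DENY
  req#18 t=7ms (window 1): DENY

Allowed counts by window: 6 6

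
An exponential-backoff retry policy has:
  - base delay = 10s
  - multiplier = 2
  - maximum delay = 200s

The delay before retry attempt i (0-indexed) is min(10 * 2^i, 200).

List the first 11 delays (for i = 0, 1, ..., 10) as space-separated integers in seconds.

Answer: 10 20 40 80 160 200 200 200 200 200 200

Derivation:
Computing each delay:
  i=0: min(10*2^0, 200) = 10
  i=1: min(10*2^1, 200) = 20
  i=2: min(10*2^2, 200) = 40
  i=3: min(10*2^3, 200) = 80
  i=4: min(10*2^4, 200) = 160
  i=5: min(10*2^5, 200) = 200
  i=6: min(10*2^6, 200) = 200
  i=7: min(10*2^7, 200) = 200
  i=8: min(10*2^8, 200) = 200
  i=9: min(10*2^9, 200) = 200
  i=10: min(10*2^10, 200) = 200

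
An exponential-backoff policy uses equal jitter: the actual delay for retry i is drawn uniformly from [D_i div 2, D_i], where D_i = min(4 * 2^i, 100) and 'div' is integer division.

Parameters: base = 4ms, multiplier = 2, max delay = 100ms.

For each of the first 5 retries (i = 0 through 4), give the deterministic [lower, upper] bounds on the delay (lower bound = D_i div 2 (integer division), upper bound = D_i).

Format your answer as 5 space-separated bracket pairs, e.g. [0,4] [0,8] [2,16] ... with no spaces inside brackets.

Answer: [2,4] [4,8] [8,16] [16,32] [32,64]

Derivation:
Computing bounds per retry:
  i=0: D_i=min(4*2^0,100)=4, bounds=[2,4]
  i=1: D_i=min(4*2^1,100)=8, bounds=[4,8]
  i=2: D_i=min(4*2^2,100)=16, bounds=[8,16]
  i=3: D_i=min(4*2^3,100)=32, bounds=[16,32]
  i=4: D_i=min(4*2^4,100)=64, bounds=[32,64]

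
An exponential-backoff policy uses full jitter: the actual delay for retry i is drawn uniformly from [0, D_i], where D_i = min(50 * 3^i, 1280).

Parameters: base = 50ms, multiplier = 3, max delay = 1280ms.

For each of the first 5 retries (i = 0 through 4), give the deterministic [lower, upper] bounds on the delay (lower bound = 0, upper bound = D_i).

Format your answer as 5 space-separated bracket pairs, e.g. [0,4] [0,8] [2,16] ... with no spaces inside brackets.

Computing bounds per retry:
  i=0: D_i=min(50*3^0,1280)=50, bounds=[0,50]
  i=1: D_i=min(50*3^1,1280)=150, bounds=[0,150]
  i=2: D_i=min(50*3^2,1280)=450, bounds=[0,450]
  i=3: D_i=min(50*3^3,1280)=1280, bounds=[0,1280]
  i=4: D_i=min(50*3^4,1280)=1280, bounds=[0,1280]

Answer: [0,50] [0,150] [0,450] [0,1280] [0,1280]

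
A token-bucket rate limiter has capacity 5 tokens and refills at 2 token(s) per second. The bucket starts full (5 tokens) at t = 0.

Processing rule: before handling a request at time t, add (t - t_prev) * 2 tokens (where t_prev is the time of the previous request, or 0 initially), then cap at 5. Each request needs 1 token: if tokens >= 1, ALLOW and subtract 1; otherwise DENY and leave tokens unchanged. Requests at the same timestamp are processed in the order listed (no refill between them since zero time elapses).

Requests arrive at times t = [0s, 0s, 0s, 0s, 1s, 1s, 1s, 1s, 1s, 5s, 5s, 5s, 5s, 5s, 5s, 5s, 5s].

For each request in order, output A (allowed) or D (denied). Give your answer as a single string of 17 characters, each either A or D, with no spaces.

Simulating step by step:
  req#1 t=0s: ALLOW
  req#2 t=0s: ALLOW
  req#3 t=0s: ALLOW
  req#4 t=0s: ALLOW
  req#5 t=1s: ALLOW
  req#6 t=1s: ALLOW
  req#7 t=1s: ALLOW
  req#8 t=1s: DENY
  req#9 t=1s: DENY
  req#10 t=5s: ALLOW
  req#11 t=5s: ALLOW
  req#12 t=5s: ALLOW
  req#13 t=5s: ALLOW
  req#14 t=5s: ALLOW
  req#15 t=5s: DENY
  req#16 t=5s: DENY
  req#17 t=5s: DENY

Answer: AAAAAAADDAAAAADDD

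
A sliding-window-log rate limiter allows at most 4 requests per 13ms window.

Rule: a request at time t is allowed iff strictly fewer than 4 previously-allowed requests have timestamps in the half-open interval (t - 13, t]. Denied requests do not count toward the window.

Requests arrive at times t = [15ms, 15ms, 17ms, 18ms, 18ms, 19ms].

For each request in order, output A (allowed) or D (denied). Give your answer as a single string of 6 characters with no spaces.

Answer: AAAADD

Derivation:
Tracking allowed requests in the window:
  req#1 t=15ms: ALLOW
  req#2 t=15ms: ALLOW
  req#3 t=17ms: ALLOW
  req#4 t=18ms: ALLOW
  req#5 t=18ms: DENY
  req#6 t=19ms: DENY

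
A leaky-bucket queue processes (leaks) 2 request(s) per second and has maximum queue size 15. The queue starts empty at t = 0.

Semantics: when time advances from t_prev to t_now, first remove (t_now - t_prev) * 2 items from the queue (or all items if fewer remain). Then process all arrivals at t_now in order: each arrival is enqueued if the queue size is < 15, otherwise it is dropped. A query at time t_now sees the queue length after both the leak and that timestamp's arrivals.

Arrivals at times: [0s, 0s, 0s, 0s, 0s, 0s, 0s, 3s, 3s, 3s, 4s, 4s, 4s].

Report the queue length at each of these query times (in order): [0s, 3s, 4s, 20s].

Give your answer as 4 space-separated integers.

Queue lengths at query times:
  query t=0s: backlog = 7
  query t=3s: backlog = 4
  query t=4s: backlog = 5
  query t=20s: backlog = 0

Answer: 7 4 5 0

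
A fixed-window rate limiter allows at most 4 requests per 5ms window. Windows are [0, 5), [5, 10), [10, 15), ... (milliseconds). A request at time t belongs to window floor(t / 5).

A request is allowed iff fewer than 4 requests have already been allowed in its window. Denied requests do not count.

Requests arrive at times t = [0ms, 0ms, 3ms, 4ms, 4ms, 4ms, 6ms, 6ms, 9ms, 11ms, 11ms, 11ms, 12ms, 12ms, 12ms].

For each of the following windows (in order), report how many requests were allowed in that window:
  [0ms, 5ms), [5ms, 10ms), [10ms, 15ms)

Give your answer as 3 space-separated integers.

Answer: 4 3 4

Derivation:
Processing requests:
  req#1 t=0ms (window 0): ALLOW
  req#2 t=0ms (window 0): ALLOW
  req#3 t=3ms (window 0): ALLOW
  req#4 t=4ms (window 0): ALLOW
  req#5 t=4ms (window 0): DENY
  req#6 t=4ms (window 0): DENY
  req#7 t=6ms (window 1): ALLOW
  req#8 t=6ms (window 1): ALLOW
  req#9 t=9ms (window 1): ALLOW
  req#10 t=11ms (window 2): ALLOW
  req#11 t=11ms (window 2): ALLOW
  req#12 t=11ms (window 2): ALLOW
  req#13 t=12ms (window 2): ALLOW
  req#14 t=12ms (window 2): DENY
  req#15 t=12ms (window 2): DENY

Allowed counts by window: 4 3 4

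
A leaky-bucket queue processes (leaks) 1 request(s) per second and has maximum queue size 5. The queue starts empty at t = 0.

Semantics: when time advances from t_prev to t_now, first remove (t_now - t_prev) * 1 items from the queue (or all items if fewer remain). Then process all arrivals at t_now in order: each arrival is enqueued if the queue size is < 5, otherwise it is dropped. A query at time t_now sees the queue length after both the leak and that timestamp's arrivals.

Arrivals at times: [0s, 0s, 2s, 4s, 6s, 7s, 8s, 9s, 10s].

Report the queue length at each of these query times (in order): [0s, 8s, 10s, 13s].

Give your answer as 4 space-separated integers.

Answer: 2 1 1 0

Derivation:
Queue lengths at query times:
  query t=0s: backlog = 2
  query t=8s: backlog = 1
  query t=10s: backlog = 1
  query t=13s: backlog = 0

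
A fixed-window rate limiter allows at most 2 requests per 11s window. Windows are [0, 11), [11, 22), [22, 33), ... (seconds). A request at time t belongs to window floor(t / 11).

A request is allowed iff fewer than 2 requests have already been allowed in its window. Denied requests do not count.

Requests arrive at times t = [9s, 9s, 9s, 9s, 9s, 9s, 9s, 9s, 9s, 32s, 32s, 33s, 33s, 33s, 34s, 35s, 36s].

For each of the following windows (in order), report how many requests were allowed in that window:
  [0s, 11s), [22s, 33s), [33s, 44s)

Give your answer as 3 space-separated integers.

Answer: 2 2 2

Derivation:
Processing requests:
  req#1 t=9s (window 0): ALLOW
  req#2 t=9s (window 0): ALLOW
  req#3 t=9s (window 0): DENY
  req#4 t=9s (window 0): DENY
  req#5 t=9s (window 0): DENY
  req#6 t=9s (window 0): DENY
  req#7 t=9s (window 0): DENY
  req#8 t=9s (window 0): DENY
  req#9 t=9s (window 0): DENY
  req#10 t=32s (window 2): ALLOW
  req#11 t=32s (window 2): ALLOW
  req#12 t=33s (window 3): ALLOW
  req#13 t=33s (window 3): ALLOW
  req#14 t=33s (window 3): DENY
  req#15 t=34s (window 3): DENY
  req#16 t=35s (window 3): DENY
  req#17 t=36s (window 3): DENY

Allowed counts by window: 2 2 2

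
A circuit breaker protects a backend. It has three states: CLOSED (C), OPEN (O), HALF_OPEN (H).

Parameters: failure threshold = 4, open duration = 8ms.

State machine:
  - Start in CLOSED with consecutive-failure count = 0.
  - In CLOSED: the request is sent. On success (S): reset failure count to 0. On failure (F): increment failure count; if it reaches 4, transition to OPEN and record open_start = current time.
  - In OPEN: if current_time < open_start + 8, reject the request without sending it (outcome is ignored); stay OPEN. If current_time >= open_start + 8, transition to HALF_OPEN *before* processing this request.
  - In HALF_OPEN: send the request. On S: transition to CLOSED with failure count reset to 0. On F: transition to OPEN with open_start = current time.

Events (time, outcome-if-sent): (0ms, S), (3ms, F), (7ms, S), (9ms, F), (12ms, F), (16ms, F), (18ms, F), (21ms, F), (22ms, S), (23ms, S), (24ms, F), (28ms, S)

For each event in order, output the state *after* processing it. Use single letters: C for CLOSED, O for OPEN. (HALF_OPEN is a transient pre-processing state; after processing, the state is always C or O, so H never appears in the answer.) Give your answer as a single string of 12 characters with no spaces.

State after each event:
  event#1 t=0ms outcome=S: state=CLOSED
  event#2 t=3ms outcome=F: state=CLOSED
  event#3 t=7ms outcome=S: state=CLOSED
  event#4 t=9ms outcome=F: state=CLOSED
  event#5 t=12ms outcome=F: state=CLOSED
  event#6 t=16ms outcome=F: state=CLOSED
  event#7 t=18ms outcome=F: state=OPEN
  event#8 t=21ms outcome=F: state=OPEN
  event#9 t=22ms outcome=S: state=OPEN
  event#10 t=23ms outcome=S: state=OPEN
  event#11 t=24ms outcome=F: state=OPEN
  event#12 t=28ms outcome=S: state=CLOSED

Answer: CCCCCCOOOOOC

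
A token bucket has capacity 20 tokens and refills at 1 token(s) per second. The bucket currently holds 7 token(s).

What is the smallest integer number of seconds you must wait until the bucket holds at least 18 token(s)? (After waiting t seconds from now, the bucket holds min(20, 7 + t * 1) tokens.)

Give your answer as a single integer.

Answer: 11

Derivation:
Need 7 + t * 1 >= 18, so t >= 11/1.
Smallest integer t = ceil(11/1) = 11.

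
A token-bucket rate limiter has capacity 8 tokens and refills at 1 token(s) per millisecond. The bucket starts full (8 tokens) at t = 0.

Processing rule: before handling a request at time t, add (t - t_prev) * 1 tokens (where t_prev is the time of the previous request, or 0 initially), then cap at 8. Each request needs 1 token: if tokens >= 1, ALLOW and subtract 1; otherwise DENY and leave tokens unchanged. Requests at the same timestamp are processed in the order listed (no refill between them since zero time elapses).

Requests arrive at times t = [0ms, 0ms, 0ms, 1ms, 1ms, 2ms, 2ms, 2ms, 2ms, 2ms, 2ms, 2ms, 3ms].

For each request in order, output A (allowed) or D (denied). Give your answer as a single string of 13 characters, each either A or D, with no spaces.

Simulating step by step:
  req#1 t=0ms: ALLOW
  req#2 t=0ms: ALLOW
  req#3 t=0ms: ALLOW
  req#4 t=1ms: ALLOW
  req#5 t=1ms: ALLOW
  req#6 t=2ms: ALLOW
  req#7 t=2ms: ALLOW
  req#8 t=2ms: ALLOW
  req#9 t=2ms: ALLOW
  req#10 t=2ms: ALLOW
  req#11 t=2ms: DENY
  req#12 t=2ms: DENY
  req#13 t=3ms: ALLOW

Answer: AAAAAAAAAADDA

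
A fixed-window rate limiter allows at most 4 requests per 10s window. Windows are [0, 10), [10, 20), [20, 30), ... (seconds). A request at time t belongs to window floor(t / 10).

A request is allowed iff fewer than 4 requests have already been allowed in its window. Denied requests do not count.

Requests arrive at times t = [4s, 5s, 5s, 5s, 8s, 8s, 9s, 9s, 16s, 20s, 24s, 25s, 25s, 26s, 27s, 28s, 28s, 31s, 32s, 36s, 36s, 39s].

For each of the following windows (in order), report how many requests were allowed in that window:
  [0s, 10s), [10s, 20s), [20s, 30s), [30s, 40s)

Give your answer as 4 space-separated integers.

Processing requests:
  req#1 t=4s (window 0): ALLOW
  req#2 t=5s (window 0): ALLOW
  req#3 t=5s (window 0): ALLOW
  req#4 t=5s (window 0): ALLOW
  req#5 t=8s (window 0): DENY
  req#6 t=8s (window 0): DENY
  req#7 t=9s (window 0): DENY
  req#8 t=9s (window 0): DENY
  req#9 t=16s (window 1): ALLOW
  req#10 t=20s (window 2): ALLOW
  req#11 t=24s (window 2): ALLOW
  req#12 t=25s (window 2): ALLOW
  req#13 t=25s (window 2): ALLOW
  req#14 t=26s (window 2): DENY
  req#15 t=27s (window 2): DENY
  req#16 t=28s (window 2): DENY
  req#17 t=28s (window 2): DENY
  req#18 t=31s (window 3): ALLOW
  req#19 t=32s (window 3): ALLOW
  req#20 t=36s (window 3): ALLOW
  req#21 t=36s (window 3): ALLOW
  req#22 t=39s (window 3): DENY

Allowed counts by window: 4 1 4 4

Answer: 4 1 4 4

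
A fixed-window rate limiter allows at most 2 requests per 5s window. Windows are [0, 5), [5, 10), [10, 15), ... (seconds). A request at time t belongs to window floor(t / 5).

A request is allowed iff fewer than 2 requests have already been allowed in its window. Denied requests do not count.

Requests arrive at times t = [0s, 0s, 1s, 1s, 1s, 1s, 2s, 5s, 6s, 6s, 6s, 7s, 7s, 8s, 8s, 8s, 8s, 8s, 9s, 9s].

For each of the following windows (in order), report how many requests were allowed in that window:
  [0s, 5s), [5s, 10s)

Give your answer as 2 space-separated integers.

Answer: 2 2

Derivation:
Processing requests:
  req#1 t=0s (window 0): ALLOW
  req#2 t=0s (window 0): ALLOW
  req#3 t=1s (window 0): DENY
  req#4 t=1s (window 0): DENY
  req#5 t=1s (window 0): DENY
  req#6 t=1s (window 0): DENY
  req#7 t=2s (window 0): DENY
  req#8 t=5s (window 1): ALLOW
  req#9 t=6s (window 1): ALLOW
  req#10 t=6s (window 1): DENY
  req#11 t=6s (window 1): DENY
  req#12 t=7s (window 1): DENY
  req#13 t=7s (window 1): DENY
  req#14 t=8s (window 1): DENY
  req#15 t=8s (window 1): DENY
  req#16 t=8s (window 1): DENY
  req#17 t=8s (window 1): DENY
  req#18 t=8s (window 1): DENY
  req#19 t=9s (window 1): DENY
  req#20 t=9s (window 1): DENY

Allowed counts by window: 2 2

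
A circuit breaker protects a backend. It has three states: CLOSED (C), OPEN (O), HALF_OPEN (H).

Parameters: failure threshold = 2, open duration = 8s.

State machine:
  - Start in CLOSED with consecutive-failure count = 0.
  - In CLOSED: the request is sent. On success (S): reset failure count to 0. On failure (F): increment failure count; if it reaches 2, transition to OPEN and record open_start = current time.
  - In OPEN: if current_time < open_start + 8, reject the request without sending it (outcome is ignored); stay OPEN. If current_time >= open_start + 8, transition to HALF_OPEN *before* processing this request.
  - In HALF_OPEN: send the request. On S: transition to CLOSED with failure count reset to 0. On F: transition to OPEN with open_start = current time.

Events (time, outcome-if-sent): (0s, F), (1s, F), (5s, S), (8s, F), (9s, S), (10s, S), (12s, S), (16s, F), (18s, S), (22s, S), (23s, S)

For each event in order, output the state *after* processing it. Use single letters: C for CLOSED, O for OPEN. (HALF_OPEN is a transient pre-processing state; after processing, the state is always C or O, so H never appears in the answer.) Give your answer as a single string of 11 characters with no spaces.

Answer: COOOCCCCCCC

Derivation:
State after each event:
  event#1 t=0s outcome=F: state=CLOSED
  event#2 t=1s outcome=F: state=OPEN
  event#3 t=5s outcome=S: state=OPEN
  event#4 t=8s outcome=F: state=OPEN
  event#5 t=9s outcome=S: state=CLOSED
  event#6 t=10s outcome=S: state=CLOSED
  event#7 t=12s outcome=S: state=CLOSED
  event#8 t=16s outcome=F: state=CLOSED
  event#9 t=18s outcome=S: state=CLOSED
  event#10 t=22s outcome=S: state=CLOSED
  event#11 t=23s outcome=S: state=CLOSED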